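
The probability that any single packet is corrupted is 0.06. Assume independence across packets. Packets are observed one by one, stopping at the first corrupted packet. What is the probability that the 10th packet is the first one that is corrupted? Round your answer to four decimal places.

0.0344

Geometric (trials to first success), p = 0.06.
P(Y = 10) = (1−p)^9 · p = 0.57299 · 0.06 = 0.034380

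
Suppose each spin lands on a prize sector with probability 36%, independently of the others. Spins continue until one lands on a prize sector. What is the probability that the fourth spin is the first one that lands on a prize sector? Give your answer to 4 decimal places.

0.0944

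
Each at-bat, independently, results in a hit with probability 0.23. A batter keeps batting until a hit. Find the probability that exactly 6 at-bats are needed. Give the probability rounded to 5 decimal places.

0.06226

Geometric (trials to first success), p = 0.23.
P(Y = 6) = (1−p)^5 · p = 0.27068 · 0.23 = 0.0622560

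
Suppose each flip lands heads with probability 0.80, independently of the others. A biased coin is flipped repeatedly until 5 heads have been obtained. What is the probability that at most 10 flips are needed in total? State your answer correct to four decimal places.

Finishing within 10 flips ⇔ at least 5 successes in the first 10. With X ~ Binomial(10, 0.80), P(Y ≤ 10) = 1 − P(X ≤ 4).
  k=0: C(10,0)·0.80^0·0.20^10 = 0.000000
  k=1: C(10,1)·0.80^1·0.20^9 = 0.000004
  k=2: C(10,2)·0.80^2·0.20^8 = 0.000074
  k=3: C(10,3)·0.80^3·0.20^7 = 0.000786
  k=4: C(10,4)·0.80^4·0.20^6 = 0.005505
1 − 0.006369 = 0.993631

0.9936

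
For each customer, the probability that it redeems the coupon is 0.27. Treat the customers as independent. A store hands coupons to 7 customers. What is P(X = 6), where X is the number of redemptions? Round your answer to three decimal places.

0.002

X ~ Binomial(n=7, p=0.27).
P(X=6) = C(7,6) · p^6 · (1−p)^1
= 7 · 0.00038742 · 0.73 = 0.00198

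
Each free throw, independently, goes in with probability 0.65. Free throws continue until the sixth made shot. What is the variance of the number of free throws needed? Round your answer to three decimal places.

4.970

Y = total free throws until the sixth success; negative binomial with r=6, p=0.65.
Var(Y) = r(1−p)/p² = 6·0.35 / 0.65² = 4.97041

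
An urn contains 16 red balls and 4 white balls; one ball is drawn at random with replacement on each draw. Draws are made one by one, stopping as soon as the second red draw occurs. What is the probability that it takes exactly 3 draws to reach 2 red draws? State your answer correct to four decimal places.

0.2560

Y = trial on which the second success occurs; negative binomial, r=2, p=0.80.
P(Y=3) = C(2,1) · p^2 · (1−p)^1
= 2 · 0.64 · 0.2 = 0.256000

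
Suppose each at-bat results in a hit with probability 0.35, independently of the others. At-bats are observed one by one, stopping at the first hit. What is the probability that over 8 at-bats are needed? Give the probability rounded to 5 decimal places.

Y = number of at-bats to the first success; geometric, p = 0.35.
P(Y > 8) = P(first 8 all fail) = (1−p)^8 = 0.0318645

0.03186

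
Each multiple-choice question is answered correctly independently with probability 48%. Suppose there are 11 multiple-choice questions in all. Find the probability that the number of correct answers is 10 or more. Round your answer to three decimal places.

X ~ Binomial(11, 0.48); P(X ≥ 10) = Σ C(11,k) p^k (1−p)^(11−k) over k:
  k=10: C(11,10)·0.48^10·0.52^1 = 0.00371
  k=11: C(11,11)·0.48^11·0.52^0 = 0.00031
Total = 0.00403

0.004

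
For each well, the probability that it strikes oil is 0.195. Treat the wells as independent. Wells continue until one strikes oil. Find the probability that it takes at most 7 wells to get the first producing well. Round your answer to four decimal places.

0.7809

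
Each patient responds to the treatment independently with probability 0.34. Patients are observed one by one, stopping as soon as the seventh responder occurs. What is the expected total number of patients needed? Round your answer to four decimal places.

20.5882

Y = total patients until the seventh success; negative binomial with r=7, p=0.34.
E[Y] = r / p = 7 / 0.34 = 20.588235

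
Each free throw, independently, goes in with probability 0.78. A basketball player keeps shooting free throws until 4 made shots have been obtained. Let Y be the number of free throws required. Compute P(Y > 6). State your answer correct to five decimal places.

0.12496

Needing more than 6 free throws ⇔ fewer than 4 successes in the first 6. With X ~ Binomial(6, 0.78), P(Y > 6) = P(X ≤ 3).
  k=0: C(6,0)·0.78^0·0.22^6 = 0.0001134
  k=1: C(6,1)·0.78^1·0.22^5 = 0.0024119
  k=2: C(6,2)·0.78^2·0.22^4 = 0.0213782
  k=3: C(6,3)·0.78^3·0.22^3 = 0.1010606
P(X ≤ 3) = 0.1249641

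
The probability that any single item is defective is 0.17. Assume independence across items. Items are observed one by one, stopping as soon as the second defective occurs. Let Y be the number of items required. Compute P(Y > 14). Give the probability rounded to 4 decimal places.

Needing more than 14 items ⇔ fewer than 2 successes in the first 14. With X ~ Binomial(14, 0.17), P(Y > 14) = P(X ≤ 1).
  k=0: C(14,0)·0.17^0·0.83^14 = 0.073637
  k=1: C(14,1)·0.17^1·0.83^13 = 0.211151
P(X ≤ 1) = 0.284787

0.2848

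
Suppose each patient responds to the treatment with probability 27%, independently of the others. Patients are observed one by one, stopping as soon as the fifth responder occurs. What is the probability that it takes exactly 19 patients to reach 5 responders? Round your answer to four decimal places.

0.0536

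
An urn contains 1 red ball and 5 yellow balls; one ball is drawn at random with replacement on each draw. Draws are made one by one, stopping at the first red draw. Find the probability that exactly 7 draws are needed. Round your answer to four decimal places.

0.0558

Geometric (trials to first success), p = 0.166667.
P(Y = 7) = (1−p)^6 · p = 0.3349 · 0.166667 = 0.055816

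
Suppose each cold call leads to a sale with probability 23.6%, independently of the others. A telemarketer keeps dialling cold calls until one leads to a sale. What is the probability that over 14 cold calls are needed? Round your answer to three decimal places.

Y = number of cold calls to the first success; geometric, p = 0.236.
P(Y > 14) = P(first 14 all fail) = (1−p)^14 = 0.02308

0.023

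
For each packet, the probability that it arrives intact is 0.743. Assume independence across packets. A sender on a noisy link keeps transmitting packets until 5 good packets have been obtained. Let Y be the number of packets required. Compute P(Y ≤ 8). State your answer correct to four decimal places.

0.8763

Finishing within 8 packets ⇔ at least 5 successes in the first 8. With X ~ Binomial(8, 0.743), P(Y ≤ 8) = 1 − P(X ≤ 4).
  k=0: C(8,0)·0.743^0·0.257^8 = 0.000019
  k=1: C(8,1)·0.743^1·0.257^7 = 0.000440
  k=2: C(8,2)·0.743^2·0.257^6 = 0.004454
  k=3: C(8,3)·0.743^3·0.257^5 = 0.025753
  k=4: C(8,4)·0.743^4·0.257^4 = 0.093065
1 − 0.123730 = 0.876270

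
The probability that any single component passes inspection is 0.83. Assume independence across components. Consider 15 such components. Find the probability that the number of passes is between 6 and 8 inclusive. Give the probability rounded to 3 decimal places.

X ~ Binomial(15, 0.83); P(6 ≤ X ≤ 8) = Σ C(15,k) p^k (1−p)^(15−k) over k:
  k=6: C(15,6)·0.83^6·0.17^9 = 0.00019
  k=7: C(15,7)·0.83^7·0.17^8 = 0.00122
  k=8: C(15,8)·0.83^8·0.17^7 = 0.00595
Total = 0.00736

0.007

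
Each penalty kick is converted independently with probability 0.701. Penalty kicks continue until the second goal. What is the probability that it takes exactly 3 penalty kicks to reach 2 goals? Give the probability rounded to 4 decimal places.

0.2939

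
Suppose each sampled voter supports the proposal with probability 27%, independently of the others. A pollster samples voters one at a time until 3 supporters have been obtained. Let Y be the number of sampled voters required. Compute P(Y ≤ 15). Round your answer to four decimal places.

Finishing within 15 sampled voters ⇔ at least 3 successes in the first 15. With X ~ Binomial(15, 0.27), P(Y ≤ 15) = 1 − P(X ≤ 2).
  k=0: C(15,0)·0.27^0·0.73^15 = 0.008909
  k=1: C(15,1)·0.27^1·0.73^14 = 0.049428
  k=2: C(15,2)·0.27^2·0.73^13 = 0.127972
1 − 0.186309 = 0.813691

0.8137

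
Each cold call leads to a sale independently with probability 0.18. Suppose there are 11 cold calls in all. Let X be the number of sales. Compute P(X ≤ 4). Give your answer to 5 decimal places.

0.96661

X ~ Binomial(11, 0.18); P(X ≤ 4) = Σ C(11,k) p^k (1−p)^(11−k) over k:
  k=0: C(11,0)·0.18^0·0.82^11 = 0.1127074
  k=1: C(11,1)·0.18^1·0.82^10 = 0.2721471
  k=2: C(11,2)·0.18^2·0.82^9 = 0.2986980
  k=3: C(11,3)·0.18^3·0.82^8 = 0.1967036
  k=4: C(11,4)·0.18^4·0.82^7 = 0.0863577
Total = 0.9666138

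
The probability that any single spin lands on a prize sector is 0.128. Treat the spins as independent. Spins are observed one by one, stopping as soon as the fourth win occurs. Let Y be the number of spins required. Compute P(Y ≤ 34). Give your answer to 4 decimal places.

Finishing within 34 spins ⇔ at least 4 successes in the first 34. With X ~ Binomial(34, 0.128), P(Y ≤ 34) = 1 − P(X ≤ 3).
  k=0: C(34,0)·0.128^0·0.872^34 = 0.009496
  k=1: C(34,1)·0.128^1·0.872^33 = 0.047395
  k=2: C(34,2)·0.128^2·0.872^32 = 0.114792
  k=3: C(34,3)·0.128^3·0.872^31 = 0.179735
1 − 0.351418 = 0.648582

0.6486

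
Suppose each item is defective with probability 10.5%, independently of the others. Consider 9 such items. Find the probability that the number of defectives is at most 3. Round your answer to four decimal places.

0.9901

X ~ Binomial(9, 0.105); P(X ≤ 3) = Σ C(9,k) p^k (1−p)^(9−k) over k:
  k=0: C(9,0)·0.105^0·0.895^9 = 0.368474
  k=1: C(9,1)·0.105^1·0.895^8 = 0.389060
  k=2: C(9,2)·0.105^2·0.895^7 = 0.182575
  k=3: C(9,3)·0.105^3·0.895^6 = 0.049979
Total = 0.990088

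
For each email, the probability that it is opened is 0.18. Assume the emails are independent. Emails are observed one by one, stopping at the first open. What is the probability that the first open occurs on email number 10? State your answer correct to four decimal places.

Geometric (trials to first success), p = 0.18.
P(Y = 10) = (1−p)^9 · p = 0.16762 · 0.18 = 0.030172

0.0302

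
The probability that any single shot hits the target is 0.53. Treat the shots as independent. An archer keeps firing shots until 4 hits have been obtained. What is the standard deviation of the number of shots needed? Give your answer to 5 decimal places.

Y = total shots until the fourth success; negative binomial with r=4, p=0.53.
SD(Y) = √[r(1−p)/p²] = √(6.6927732) = 2.5870395

2.58704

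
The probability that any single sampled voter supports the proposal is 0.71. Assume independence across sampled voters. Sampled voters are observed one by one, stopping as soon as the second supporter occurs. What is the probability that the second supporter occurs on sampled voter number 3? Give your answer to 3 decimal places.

Y = trial on which the second success occurs; negative binomial, r=2, p=0.71.
P(Y=3) = C(2,1) · p^2 · (1−p)^1
= 2 · 0.5041 · 0.29 = 0.29238

0.292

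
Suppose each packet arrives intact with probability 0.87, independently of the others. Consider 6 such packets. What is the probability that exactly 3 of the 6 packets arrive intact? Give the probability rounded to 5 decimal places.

X ~ Binomial(n=6, p=0.87).
P(X=3) = C(6,3) · p^3 · (1−p)^3
= 20 · 0.6585 · 0.002197 = 0.0289346

0.02893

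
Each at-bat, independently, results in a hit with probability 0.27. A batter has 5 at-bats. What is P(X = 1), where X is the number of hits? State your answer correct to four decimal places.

X ~ Binomial(n=5, p=0.27).
P(X=1) = C(5,1) · p^1 · (1−p)^4
= 5 · 0.27 · 0.28398 = 0.383376

0.3834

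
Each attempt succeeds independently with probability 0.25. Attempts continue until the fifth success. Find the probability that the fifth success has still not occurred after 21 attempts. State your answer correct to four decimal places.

0.3674

Needing more than 21 attempts ⇔ fewer than 5 successes in the first 21. With X ~ Binomial(21, 0.25), P(Y > 21) = P(X ≤ 4).
  k=0: C(21,0)·0.25^0·0.75^21 = 0.002378
  k=1: C(21,1)·0.25^1·0.75^20 = 0.016649
  k=2: C(21,2)·0.25^2·0.75^19 = 0.055496
  k=3: C(21,3)·0.25^3·0.75^18 = 0.117159
  k=4: C(21,4)·0.25^4·0.75^17 = 0.175738
P(X ≤ 4) = 0.367420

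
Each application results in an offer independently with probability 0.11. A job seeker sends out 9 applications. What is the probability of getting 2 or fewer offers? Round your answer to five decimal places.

0.93275

X ~ Binomial(9, 0.11); P(X ≤ 2) = Σ C(9,k) p^k (1−p)^(9−k) over k:
  k=0: C(9,0)·0.11^0·0.89^9 = 0.3503564
  k=1: C(9,1)·0.11^1·0.89^8 = 0.3897223
  k=2: C(9,2)·0.11^2·0.89^7 = 0.1926717
Total = 0.9327504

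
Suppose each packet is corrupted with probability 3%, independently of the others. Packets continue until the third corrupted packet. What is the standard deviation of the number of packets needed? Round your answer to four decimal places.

Y = total packets until the third success; negative binomial with r=3, p=0.03.
SD(Y) = √[r(1−p)/p²] = √(3233.333333) = 56.862407

56.8624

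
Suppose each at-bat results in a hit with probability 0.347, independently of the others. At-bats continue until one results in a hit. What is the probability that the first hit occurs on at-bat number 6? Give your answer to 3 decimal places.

Geometric (trials to first success), p = 0.347.
P(Y = 6) = (1−p)^5 · p = 0.11873 · 0.347 = 0.04120

0.041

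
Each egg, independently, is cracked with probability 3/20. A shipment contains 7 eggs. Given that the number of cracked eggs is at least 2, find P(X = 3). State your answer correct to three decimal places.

X ~ Binomial(7, 0.15). Want P(X=3 | X≥2) = P(X=3) / P(X≥2).
P(X=3) = C(7,3)·0.15^3·0.85^4 = 0.06166
P(X≥2) = 1 − 0.32058 − 0.39601 = 0.28342
Ratio = 0.06166 / 0.28342 = 0.21757

0.218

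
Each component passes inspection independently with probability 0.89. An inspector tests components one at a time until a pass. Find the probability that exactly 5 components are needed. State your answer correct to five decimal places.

0.00013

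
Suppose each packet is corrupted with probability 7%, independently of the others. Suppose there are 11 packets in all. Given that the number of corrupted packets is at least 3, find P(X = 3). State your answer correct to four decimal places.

0.8564

X ~ Binomial(11, 0.07). Want P(X=3 | X≥3) = P(X=3) / P(X≥3).
P(X=3) = C(11,3)·0.07^3·0.93^8 = 0.031670
P(X≥3) = 1 − 0.450104 − 0.372666 − 0.140251 = 0.036979
Ratio = 0.031670 / 0.036979 = 0.856413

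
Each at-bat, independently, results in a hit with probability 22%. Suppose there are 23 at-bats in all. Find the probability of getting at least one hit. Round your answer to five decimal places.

P(at least one) = 1 − P(none) = 1 − (1 − 0.22)^23
= 1 − 0.0032974 = 0.9967026

0.99670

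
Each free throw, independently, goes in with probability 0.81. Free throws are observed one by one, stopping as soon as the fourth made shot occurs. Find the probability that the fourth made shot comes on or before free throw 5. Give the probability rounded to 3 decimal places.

0.758

Finishing within 5 free throws ⇔ at least 4 successes in the first 5. With X ~ Binomial(5, 0.81), P(Y ≤ 5) = 1 − P(X ≤ 3).
  k=0: C(5,0)·0.81^0·0.19^5 = 0.00025
  k=1: C(5,1)·0.81^1·0.19^4 = 0.00528
  k=2: C(5,2)·0.81^2·0.19^3 = 0.04500
  k=3: C(5,3)·0.81^3·0.19^2 = 0.19185
1 − 0.24238 = 0.75762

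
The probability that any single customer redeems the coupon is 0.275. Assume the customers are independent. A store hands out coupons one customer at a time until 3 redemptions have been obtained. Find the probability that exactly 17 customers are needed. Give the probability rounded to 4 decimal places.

0.0277

Y = trial on which the third success occurs; negative binomial, r=3, p=0.275.
P(Y=17) = C(16,2) · p^3 · (1−p)^14
= 120 · 0.020797 · 0.011085 = 0.027664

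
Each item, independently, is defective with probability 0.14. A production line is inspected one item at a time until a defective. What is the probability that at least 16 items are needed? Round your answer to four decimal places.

Y = number of items to the first success; geometric, p = 0.14.
P(Y > 15) = P(first 15 all fail) = (1−p)^15 = 0.104106

0.1041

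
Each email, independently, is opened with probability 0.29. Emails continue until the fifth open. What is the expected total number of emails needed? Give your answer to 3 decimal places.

17.241

Y = total emails until the fifth success; negative binomial with r=5, p=0.29.
E[Y] = r / p = 5 / 0.29 = 17.24138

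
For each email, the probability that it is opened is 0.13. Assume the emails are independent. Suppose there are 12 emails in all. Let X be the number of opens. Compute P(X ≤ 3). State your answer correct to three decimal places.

X ~ Binomial(12, 0.13); P(X ≤ 3) = Σ C(12,k) p^k (1−p)^(12−k) over k:
  k=0: C(12,0)·0.13^0·0.87^12 = 0.18803
  k=1: C(12,1)·0.13^1·0.87^11 = 0.33716
  k=2: C(12,2)·0.13^2·0.87^10 = 0.27709
  k=3: C(12,3)·0.13^3·0.87^9 = 0.13801
Total = 0.94030

0.940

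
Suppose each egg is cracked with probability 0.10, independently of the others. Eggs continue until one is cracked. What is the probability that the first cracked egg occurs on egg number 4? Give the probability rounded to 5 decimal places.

Geometric (trials to first success), p = 0.10.
P(Y = 4) = (1−p)^3 · p = 0.729 · 0.10 = 0.0729000

0.07290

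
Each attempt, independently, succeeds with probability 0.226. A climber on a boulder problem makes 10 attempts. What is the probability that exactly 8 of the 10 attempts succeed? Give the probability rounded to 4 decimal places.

X ~ Binomial(n=10, p=0.226).
P(X=8) = C(10,8) · p^8 · (1−p)^2
= 45 · 6.8056e-06 · 0.59908 = 0.000183

0.0002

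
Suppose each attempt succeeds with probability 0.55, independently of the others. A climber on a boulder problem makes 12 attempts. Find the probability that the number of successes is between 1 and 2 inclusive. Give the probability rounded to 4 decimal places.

0.0078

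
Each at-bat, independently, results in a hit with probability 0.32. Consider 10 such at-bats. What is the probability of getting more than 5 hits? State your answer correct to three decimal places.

0.064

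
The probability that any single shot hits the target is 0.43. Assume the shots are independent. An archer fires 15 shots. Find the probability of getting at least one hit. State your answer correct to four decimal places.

P(at least one) = 1 − P(none) = 1 − (1 − 0.43)^15
= 1 − 0.000218 = 0.999782

0.9998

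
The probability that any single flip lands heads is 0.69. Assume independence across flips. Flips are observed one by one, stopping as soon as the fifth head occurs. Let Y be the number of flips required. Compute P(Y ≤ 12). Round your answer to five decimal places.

Finishing within 12 flips ⇔ at least 5 successes in the first 12. With X ~ Binomial(12, 0.69), P(Y ≤ 12) = 1 − P(X ≤ 4).
  k=0: C(12,0)·0.69^0·0.31^12 = 0.0000008
  k=1: C(12,1)·0.69^1·0.31^11 = 0.0000210
  k=2: C(12,2)·0.69^2·0.31^10 = 0.0002575
  k=3: C(12,3)·0.69^3·0.31^9 = 0.0019108
  k=4: C(12,4)·0.69^4·0.31^8 = 0.0095696
1 − 0.0117598 = 0.9882402

0.98824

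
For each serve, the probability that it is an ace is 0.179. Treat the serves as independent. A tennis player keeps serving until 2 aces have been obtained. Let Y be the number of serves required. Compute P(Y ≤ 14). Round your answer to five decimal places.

Finishing within 14 serves ⇔ at least 2 successes in the first 14. With X ~ Binomial(14, 0.179), P(Y ≤ 14) = 1 − P(X ≤ 1).
  k=0: C(14,0)·0.179^0·0.821^14 = 0.0632127
  k=1: C(14,1)·0.179^1·0.821^13 = 0.1929488
1 − 0.2561615 = 0.7438385

0.74384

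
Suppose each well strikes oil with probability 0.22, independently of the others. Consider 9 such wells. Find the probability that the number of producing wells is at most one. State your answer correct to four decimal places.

0.3782

X ~ Binomial(9, 0.22); P(X ≤ 1) = Σ C(9,k) p^k (1−p)^(9−k) over k:
  k=0: C(9,0)·0.22^0·0.78^9 = 0.106869
  k=1: C(9,1)·0.22^1·0.78^8 = 0.271283
Total = 0.378152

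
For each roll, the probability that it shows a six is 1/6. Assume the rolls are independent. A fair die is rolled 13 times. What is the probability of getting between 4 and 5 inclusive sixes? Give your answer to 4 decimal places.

0.1454

X ~ Binomial(13, 0.166667); P(4 ≤ X ≤ 5) = Σ C(13,k) p^k (1−p)^(13−k) over k:
  k=4: C(13,4)·0.166667^4·0.833333^9 = 0.106923
  k=5: C(13,5)·0.166667^5·0.833333^8 = 0.038492
Total = 0.145415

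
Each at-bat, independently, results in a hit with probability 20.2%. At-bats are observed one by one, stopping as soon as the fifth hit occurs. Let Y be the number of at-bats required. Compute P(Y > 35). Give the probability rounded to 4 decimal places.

Needing more than 35 at-bats ⇔ fewer than 5 successes in the first 35. With X ~ Binomial(35, 0.202), P(Y > 35) = P(X ≤ 4).
  k=0: C(35,0)·0.202^0·0.798^35 = 0.000372
  k=1: C(35,1)·0.202^1·0.798^34 = 0.003292
  k=2: C(35,2)·0.202^2·0.798^33 = 0.014168
  k=3: C(35,3)·0.202^3·0.798^32 = 0.039451
  k=4: C(35,4)·0.202^4·0.798^31 = 0.079890
P(X ≤ 4) = 0.137174

0.1372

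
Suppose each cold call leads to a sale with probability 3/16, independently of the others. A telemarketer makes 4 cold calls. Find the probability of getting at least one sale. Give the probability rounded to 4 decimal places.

P(at least one) = 1 − P(none) = 1 − (1 − 0.1875)^4
= 1 − 0.435806 = 0.564194

0.5642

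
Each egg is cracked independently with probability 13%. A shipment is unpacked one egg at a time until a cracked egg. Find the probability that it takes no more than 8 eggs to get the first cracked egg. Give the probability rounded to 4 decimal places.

Y = number of eggs to the first success; geometric, p = 0.13.
P(Y ≤ 8) = 1 − (1−p)^8 = 1 − 0.328212 = 0.671788

0.6718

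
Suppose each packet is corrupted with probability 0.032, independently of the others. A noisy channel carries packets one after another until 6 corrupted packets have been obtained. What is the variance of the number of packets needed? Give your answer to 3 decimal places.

Y = total packets until the sixth success; negative binomial with r=6, p=0.032.
Var(Y) = r(1−p)/p² = 6·0.968 / 0.032² = 5671.87500

5671.875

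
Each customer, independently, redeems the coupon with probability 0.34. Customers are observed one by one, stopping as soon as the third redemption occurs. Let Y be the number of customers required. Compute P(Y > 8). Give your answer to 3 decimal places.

Needing more than 8 customers ⇔ fewer than 3 successes in the first 8. With X ~ Binomial(8, 0.34), P(Y > 8) = P(X ≤ 2).
  k=0: C(8,0)·0.34^0·0.66^8 = 0.03600
  k=1: C(8,1)·0.34^1·0.66^7 = 0.14838
  k=2: C(8,2)·0.34^2·0.66^6 = 0.26753
P(X ≤ 2) = 0.45192

0.452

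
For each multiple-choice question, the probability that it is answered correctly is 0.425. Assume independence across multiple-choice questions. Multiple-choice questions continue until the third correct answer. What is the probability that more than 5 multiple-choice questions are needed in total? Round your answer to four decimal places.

0.6385

Needing more than 5 multiple-choice questions ⇔ fewer than 3 successes in the first 5. With X ~ Binomial(5, 0.425), P(Y > 5) = P(X ≤ 2).
  k=0: C(5,0)·0.425^0·0.575^5 = 0.062855
  k=1: C(5,1)·0.425^1·0.575^4 = 0.232290
  k=2: C(5,2)·0.425^2·0.575^3 = 0.343385
P(X ≤ 2) = 0.638530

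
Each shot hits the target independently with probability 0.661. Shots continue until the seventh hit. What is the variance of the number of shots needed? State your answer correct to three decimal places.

5.431

Y = total shots until the seventh success; negative binomial with r=7, p=0.661.
Var(Y) = r(1−p)/p² = 7·0.339 / 0.661² = 5.43119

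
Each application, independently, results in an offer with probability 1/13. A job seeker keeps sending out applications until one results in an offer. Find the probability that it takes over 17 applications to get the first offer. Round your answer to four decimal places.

Y = number of applications to the first success; geometric, p = 0.076923.
P(Y > 17) = P(first 17 all fail) = (1−p)^17 = 0.256475

0.2565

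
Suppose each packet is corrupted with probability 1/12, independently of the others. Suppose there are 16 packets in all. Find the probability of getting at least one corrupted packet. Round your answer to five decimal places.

P(at least one) = 1 − P(none) = 1 − (1 − 0.083333)^16
= 1 − 0.2485324 = 0.7514676

0.75147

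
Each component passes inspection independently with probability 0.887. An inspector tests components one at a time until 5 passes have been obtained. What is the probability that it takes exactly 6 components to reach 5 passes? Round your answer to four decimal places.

Y = trial on which the fifth success occurs; negative binomial, r=5, p=0.887.
P(Y=6) = C(5,4) · p^5 · (1−p)^1
= 5 · 0.54906 · 0.113 = 0.310218

0.3102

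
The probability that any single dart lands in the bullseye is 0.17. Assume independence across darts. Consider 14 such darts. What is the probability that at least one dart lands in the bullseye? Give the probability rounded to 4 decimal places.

0.9264

P(at least one) = 1 − P(none) = 1 − (1 − 0.17)^14
= 1 − 0.073637 = 0.926363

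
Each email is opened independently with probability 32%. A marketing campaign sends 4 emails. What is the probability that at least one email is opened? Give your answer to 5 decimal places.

P(at least one) = 1 − P(none) = 1 − (1 − 0.32)^4
= 1 − 0.2138138 = 0.7861862

0.78619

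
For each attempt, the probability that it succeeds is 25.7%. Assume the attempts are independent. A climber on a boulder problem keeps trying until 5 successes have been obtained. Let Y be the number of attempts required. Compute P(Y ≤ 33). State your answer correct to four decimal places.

0.9510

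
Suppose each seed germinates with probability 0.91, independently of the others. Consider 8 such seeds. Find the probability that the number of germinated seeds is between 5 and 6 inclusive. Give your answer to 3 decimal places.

0.154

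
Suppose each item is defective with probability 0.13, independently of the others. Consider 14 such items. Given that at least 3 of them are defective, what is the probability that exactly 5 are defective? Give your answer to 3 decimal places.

0.078

X ~ Binomial(14, 0.13). Want P(X=5 | X≥3) = P(X=5) / P(X≥3).
P(X=5) = C(14,5)·0.13^5·0.87^9 = 0.02123
P(X≥3) = 1 − 0.14232 − 0.29773 − 0.28917 = 0.27078
Ratio = 0.02123 / 0.27078 = 0.07839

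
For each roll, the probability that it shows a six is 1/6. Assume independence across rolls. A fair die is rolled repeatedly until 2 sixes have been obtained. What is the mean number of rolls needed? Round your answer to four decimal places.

Y = total rolls until the second success; negative binomial with r=2, p=0.166667.
E[Y] = r / p = 2 / 0.166667 = 12.000000

12.0000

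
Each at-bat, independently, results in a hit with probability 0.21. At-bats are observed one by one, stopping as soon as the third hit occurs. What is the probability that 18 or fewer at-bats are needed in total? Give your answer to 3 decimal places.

Finishing within 18 at-bats ⇔ at least 3 successes in the first 18. With X ~ Binomial(18, 0.21), P(Y ≤ 18) = 1 − P(X ≤ 2).
  k=0: C(18,0)·0.21^0·0.79^18 = 0.01436
  k=1: C(18,1)·0.21^1·0.79^17 = 0.06873
  k=2: C(18,2)·0.21^2·0.79^16 = 0.15530
1 − 0.23839 = 0.76161

0.762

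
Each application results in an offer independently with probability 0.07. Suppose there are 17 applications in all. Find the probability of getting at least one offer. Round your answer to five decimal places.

0.70879

P(at least one) = 1 − P(none) = 1 − (1 − 0.07)^17
= 1 − 0.2912126 = 0.7087874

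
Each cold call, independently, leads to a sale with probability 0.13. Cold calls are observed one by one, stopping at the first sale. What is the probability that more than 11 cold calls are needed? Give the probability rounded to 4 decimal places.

Y = number of cold calls to the first success; geometric, p = 0.13.
P(Y > 11) = P(first 11 all fail) = (1−p)^11 = 0.216128

0.2161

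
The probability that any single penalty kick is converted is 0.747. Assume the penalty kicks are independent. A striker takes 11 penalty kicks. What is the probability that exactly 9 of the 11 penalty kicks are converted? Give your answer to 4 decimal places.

X ~ Binomial(n=11, p=0.747).
P(X=9) = C(11,9) · p^9 · (1−p)^2
= 55 · 0.072424 · 0.064009 = 0.254970

0.2550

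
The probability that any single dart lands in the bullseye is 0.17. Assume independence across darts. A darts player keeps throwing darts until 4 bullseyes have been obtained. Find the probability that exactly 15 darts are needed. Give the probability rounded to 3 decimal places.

0.039

Y = trial on which the fourth success occurs; negative binomial, r=4, p=0.17.
P(Y=15) = C(14,3) · p^4 · (1−p)^11
= 364 · 0.00083521 · 0.12878 = 0.03915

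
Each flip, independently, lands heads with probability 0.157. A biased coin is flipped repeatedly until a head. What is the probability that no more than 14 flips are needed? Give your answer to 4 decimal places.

Y = number of flips to the first success; geometric, p = 0.157.
P(Y ≤ 14) = 1 − (1−p)^14 = 1 − 0.091535 = 0.908465

0.9085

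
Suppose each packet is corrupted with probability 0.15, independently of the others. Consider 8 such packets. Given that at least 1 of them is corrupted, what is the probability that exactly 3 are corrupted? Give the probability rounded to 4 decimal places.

0.1153

X ~ Binomial(8, 0.15). Want P(X=3 | X≥1) = P(X=3) / P(X≥1).
P(X=3) = C(8,3)·0.15^3·0.85^5 = 0.083860
P(X≥1) = 1 − 0.272491 = 0.727509
Ratio = 0.083860 / 0.727509 = 0.115270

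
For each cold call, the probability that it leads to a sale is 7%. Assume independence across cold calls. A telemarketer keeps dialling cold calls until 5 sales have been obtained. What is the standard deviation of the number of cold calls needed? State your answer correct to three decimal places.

30.806

Y = total cold calls until the fifth success; negative binomial with r=5, p=0.07.
SD(Y) = √[r(1−p)/p²] = √(948.97959) = 30.80551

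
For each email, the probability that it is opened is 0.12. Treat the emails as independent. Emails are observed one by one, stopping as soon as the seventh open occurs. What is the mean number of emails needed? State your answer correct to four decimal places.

Y = total emails until the seventh success; negative binomial with r=7, p=0.12.
E[Y] = r / p = 7 / 0.12 = 58.333333

58.3333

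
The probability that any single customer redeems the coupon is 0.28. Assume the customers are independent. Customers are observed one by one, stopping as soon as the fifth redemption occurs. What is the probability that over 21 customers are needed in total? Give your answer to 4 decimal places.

Needing more than 21 customers ⇔ fewer than 5 successes in the first 21. With X ~ Binomial(21, 0.28), P(Y > 21) = P(X ≤ 4).
  k=0: C(21,0)·0.28^0·0.72^21 = 0.001009
  k=1: C(21,1)·0.28^1·0.72^20 = 0.008242
  k=2: C(21,2)·0.28^2·0.72^19 = 0.032052
  k=3: C(21,3)·0.28^3·0.72^18 = 0.078942
  k=4: C(21,4)·0.28^4·0.72^17 = 0.138149
P(X ≤ 4) = 0.258395

0.2584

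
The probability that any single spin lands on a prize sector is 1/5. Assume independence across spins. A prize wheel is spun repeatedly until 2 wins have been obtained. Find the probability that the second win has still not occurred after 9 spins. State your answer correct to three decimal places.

0.436

Needing more than 9 spins ⇔ fewer than 2 successes in the first 9. With X ~ Binomial(9, 0.20), P(Y > 9) = P(X ≤ 1).
  k=0: C(9,0)·0.20^0·0.80^9 = 0.13422
  k=1: C(9,1)·0.20^1·0.80^8 = 0.30199
P(X ≤ 1) = 0.43621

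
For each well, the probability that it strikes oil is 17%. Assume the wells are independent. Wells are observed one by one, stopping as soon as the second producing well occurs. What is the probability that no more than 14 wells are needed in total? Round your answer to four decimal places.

Finishing within 14 wells ⇔ at least 2 successes in the first 14. With X ~ Binomial(14, 0.17), P(Y ≤ 14) = 1 − P(X ≤ 1).
  k=0: C(14,0)·0.17^0·0.83^14 = 0.073637
  k=1: C(14,1)·0.17^1·0.83^13 = 0.211151
1 − 0.284787 = 0.715213

0.7152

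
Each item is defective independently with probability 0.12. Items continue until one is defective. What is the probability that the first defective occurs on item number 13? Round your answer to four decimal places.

0.0259

Geometric (trials to first success), p = 0.12.
P(Y = 13) = (1−p)^12 · p = 0.21567 · 0.12 = 0.025881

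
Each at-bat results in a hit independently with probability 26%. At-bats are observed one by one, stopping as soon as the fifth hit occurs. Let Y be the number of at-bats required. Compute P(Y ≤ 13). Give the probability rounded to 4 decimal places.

0.2319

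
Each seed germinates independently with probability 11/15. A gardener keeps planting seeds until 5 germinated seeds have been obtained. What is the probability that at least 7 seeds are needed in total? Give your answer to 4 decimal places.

0.5051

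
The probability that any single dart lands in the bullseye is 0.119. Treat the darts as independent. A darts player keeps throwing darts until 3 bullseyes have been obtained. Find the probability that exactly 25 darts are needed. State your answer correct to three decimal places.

Y = trial on which the third success occurs; negative binomial, r=3, p=0.119.
P(Y=25) = C(24,2) · p^3 · (1−p)^22
= 276 · 0.0016852 · 0.061584 = 0.02864

0.029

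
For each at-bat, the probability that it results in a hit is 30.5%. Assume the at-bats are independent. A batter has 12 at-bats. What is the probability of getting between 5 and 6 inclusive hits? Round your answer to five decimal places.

X ~ Binomial(12, 0.305); P(5 ≤ X ≤ 6) = Σ C(12,k) p^k (1−p)^(12−k) over k:
  k=5: C(12,5)·0.305^5·0.695^7 = 0.1637261
  k=6: C(12,6)·0.305^6·0.695^6 = 0.0838262
Total = 0.2475523

0.24755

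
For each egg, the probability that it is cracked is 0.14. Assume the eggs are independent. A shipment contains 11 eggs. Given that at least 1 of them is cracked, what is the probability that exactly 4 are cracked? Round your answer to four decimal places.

0.0545

X ~ Binomial(11, 0.14). Want P(X=4 | X≥1) = P(X=4) / P(X≥1).
P(X=4) = C(11,4)·0.14^4·0.86^7 = 0.044108
P(X≥1) = 1 − 0.190319 = 0.809681
Ratio = 0.044108 / 0.809681 = 0.054476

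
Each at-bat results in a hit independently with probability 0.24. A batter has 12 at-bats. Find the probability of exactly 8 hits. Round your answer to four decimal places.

0.0018

X ~ Binomial(n=12, p=0.24).
P(X=8) = C(12,8) · p^8 · (1−p)^4
= 495 · 1.1008e-05 · 0.33362 = 0.001818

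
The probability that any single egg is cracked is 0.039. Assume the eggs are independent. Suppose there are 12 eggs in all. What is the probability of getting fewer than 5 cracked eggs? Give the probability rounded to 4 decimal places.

0.9999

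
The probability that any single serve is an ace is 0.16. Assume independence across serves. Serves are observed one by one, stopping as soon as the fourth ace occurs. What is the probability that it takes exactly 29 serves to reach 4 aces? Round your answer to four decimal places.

Y = trial on which the fourth success occurs; negative binomial, r=4, p=0.16.
P(Y=29) = C(28,3) · p^4 · (1−p)^25
= 3276 · 0.00065536 · 0.012793 = 0.027467

0.0275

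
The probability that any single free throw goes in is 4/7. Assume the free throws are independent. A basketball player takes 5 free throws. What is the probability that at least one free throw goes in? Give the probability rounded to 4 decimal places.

P(at least one) = 1 − P(none) = 1 − (1 − 0.571429)^5
= 1 − 0.014458 = 0.985542

0.9855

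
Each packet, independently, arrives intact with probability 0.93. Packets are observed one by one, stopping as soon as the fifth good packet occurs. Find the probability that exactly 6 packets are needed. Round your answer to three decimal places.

0.243

Y = trial on which the fifth success occurs; negative binomial, r=5, p=0.93.
P(Y=6) = C(5,4) · p^5 · (1−p)^1
= 5 · 0.69569 · 0.07 = 0.24349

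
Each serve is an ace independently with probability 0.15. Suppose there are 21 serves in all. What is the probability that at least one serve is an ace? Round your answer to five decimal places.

0.96705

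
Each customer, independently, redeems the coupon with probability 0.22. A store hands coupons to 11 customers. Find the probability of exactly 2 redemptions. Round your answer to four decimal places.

0.2845

X ~ Binomial(n=11, p=0.22).
P(X=2) = C(11,2) · p^2 · (1−p)^9
= 55 · 0.0484 · 0.10687 = 0.284485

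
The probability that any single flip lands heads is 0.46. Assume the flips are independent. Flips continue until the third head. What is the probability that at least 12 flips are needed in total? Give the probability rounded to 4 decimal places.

0.0572

Needing more than 11 flips ⇔ fewer than 3 successes in the first 11. With X ~ Binomial(11, 0.46), P(Y > 11) = P(X ≤ 2).
  k=0: C(11,0)·0.46^0·0.54^11 = 0.001138
  k=1: C(11,1)·0.46^1·0.54^10 = 0.010668
  k=2: C(11,2)·0.46^2·0.54^9 = 0.045438
P(X ≤ 2) = 0.057245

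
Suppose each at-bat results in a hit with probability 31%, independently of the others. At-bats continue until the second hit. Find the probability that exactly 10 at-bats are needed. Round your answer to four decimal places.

Y = trial on which the second success occurs; negative binomial, r=2, p=0.31.
P(Y=10) = C(9,1) · p^2 · (1−p)^8
= 9 · 0.0961 · 0.05138 = 0.044438

0.0444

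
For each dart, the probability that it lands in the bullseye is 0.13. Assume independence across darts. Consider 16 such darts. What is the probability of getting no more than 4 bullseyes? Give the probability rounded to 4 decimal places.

0.9529

X ~ Binomial(16, 0.13); P(X ≤ 4) = Σ C(16,k) p^k (1−p)^(16−k) over k:
  k=0: C(16,0)·0.13^0·0.87^16 = 0.107723
  k=1: C(16,1)·0.13^1·0.87^15 = 0.257544
  k=2: C(16,2)·0.13^2·0.87^14 = 0.288627
  k=3: C(16,3)·0.13^3·0.87^13 = 0.201265
  k=4: C(16,4)·0.13^4·0.87^12 = 0.097741
Total = 0.952901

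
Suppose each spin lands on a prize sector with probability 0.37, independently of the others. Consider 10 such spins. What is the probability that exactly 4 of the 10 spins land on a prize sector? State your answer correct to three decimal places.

0.246

X ~ Binomial(n=10, p=0.37).
P(X=4) = C(10,4) · p^4 · (1−p)^6
= 210 · 0.018742 · 0.062524 = 0.24608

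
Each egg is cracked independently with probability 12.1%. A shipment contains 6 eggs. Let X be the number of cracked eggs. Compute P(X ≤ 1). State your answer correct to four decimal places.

X ~ Binomial(6, 0.121); P(X ≤ 1) = Σ C(6,k) p^k (1−p)^(6−k) over k:
  k=0: C(6,0)·0.121^0·0.879^6 = 0.461247
  k=1: C(6,1)·0.121^1·0.879^5 = 0.380961
Total = 0.842208

0.8422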